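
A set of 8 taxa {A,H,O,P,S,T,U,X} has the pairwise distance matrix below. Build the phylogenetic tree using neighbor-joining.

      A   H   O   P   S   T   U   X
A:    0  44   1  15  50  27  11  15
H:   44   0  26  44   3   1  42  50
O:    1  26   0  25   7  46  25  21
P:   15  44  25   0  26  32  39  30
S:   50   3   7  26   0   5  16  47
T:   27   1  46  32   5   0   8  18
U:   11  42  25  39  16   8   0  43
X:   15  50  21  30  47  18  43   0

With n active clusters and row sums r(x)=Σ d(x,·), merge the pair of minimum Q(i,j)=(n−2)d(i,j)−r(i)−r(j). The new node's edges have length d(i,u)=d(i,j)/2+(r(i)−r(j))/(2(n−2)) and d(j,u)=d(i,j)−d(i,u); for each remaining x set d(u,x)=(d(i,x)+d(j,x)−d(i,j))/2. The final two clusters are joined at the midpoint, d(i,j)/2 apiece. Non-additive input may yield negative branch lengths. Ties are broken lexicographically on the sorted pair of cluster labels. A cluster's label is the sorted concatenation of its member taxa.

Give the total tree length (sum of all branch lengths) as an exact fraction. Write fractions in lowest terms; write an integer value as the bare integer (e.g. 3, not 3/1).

4379/64

1. join H+S (d=3, Q=-346) ⇒ HS; edges |H|=37/6, |S|=-19/6
  updated: d(A,HS)=91/2, d(HS,O)=15, d(HS,P)=67/2, d(HS,T)=3/2, d(HS,U)=55/2, d(HS,X)=47
2. join HS+T (d=3/2, Q=-295) ⇒ HST; edges |HS|=9/2, |T|=-3
  updated: d(A,HST)=71/2, d(HST,O)=119/4, d(HST,P)=32, d(HST,U)=17, d(HST,X)=127/4
3. join HST+U (d=17, Q=-213) ⇒ HSTU; edges |HST|=79/8, |U|=57/8
  updated: d(A,HSTU)=59/4, d(HSTU,O)=151/8, d(HSTU,P)=27, d(HSTU,X)=231/8
4. join A+O (d=1, Q=-869/8) ⇒ AO; edges |A|=-137/48, |O|=185/48
  updated: d(AO,HSTU)=261/16, d(AO,P)=39/2, d(AO,X)=35/2
5. join AO+X (d=35/2, Q=-1515/16) ⇒ AOX; edges |AO|=191/64, |X|=929/64
  updated: d(AOX,HSTU)=443/32, d(AOX,P)=16
6. join AOX+HSTU (d=443/32, Q=-1819/32) ⇒ AHOSTUX; edges |AOX|=91/64, |HSTU|=795/64
  updated: d(AHOSTUX,P)=933/64
7. join AHOSTUX+P (d=933/64) ⇒ AHOPSTUX; edges |AHOSTUX|=933/128, |P|=933/128
final tree: ((((A:-137/48,O:185/48):191/64,X:929/64):91/64,(((H:37/6,S:-19/6):9/2,T:-3):79/8,U:57/8):795/64):933/128,P:933/128)
total length: 4379/64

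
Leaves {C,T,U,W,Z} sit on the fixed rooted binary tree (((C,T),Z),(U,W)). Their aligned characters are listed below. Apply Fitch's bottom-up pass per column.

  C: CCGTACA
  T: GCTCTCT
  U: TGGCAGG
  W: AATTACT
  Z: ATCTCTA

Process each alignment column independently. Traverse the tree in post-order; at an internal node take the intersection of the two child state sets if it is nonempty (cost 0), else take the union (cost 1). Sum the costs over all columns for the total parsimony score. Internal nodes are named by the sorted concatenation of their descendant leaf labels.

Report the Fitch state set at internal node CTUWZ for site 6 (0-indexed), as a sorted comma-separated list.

A,G,T

CT@0: {C} ∪ {G} = {C,G} (union, +1)
CTZ@0: {C,G} ∪ {A} = {A,C,G} (union, +1)
UW@0: {T} ∪ {A} = {A,T} (union, +1)
CTUWZ@0: {A,C,G} ∩ {A,T} = {A} (intersection, +0)
CT@1: {C} ∩ {C} = {C} (intersection, +0)
CTZ@1: {C} ∪ {T} = {C,T} (union, +1)
UW@1: {G} ∪ {A} = {A,G} (union, +1)
CTUWZ@1: {C,T} ∪ {A,G} = {A,C,G,T} (union, +1)
CT@2: {G} ∪ {T} = {G,T} (union, +1)
CTZ@2: {G,T} ∪ {C} = {C,G,T} (union, +1)
UW@2: {G} ∪ {T} = {G,T} (union, +1)
CTUWZ@2: {C,G,T} ∩ {G,T} = {G,T} (intersection, +0)
CT@3: {T} ∪ {C} = {C,T} (union, +1)
CTZ@3: {C,T} ∩ {T} = {T} (intersection, +0)
UW@3: {C} ∪ {T} = {C,T} (union, +1)
CTUWZ@3: {T} ∩ {C,T} = {T} (intersection, +0)
CT@4: {A} ∪ {T} = {A,T} (union, +1)
CTZ@4: {A,T} ∪ {C} = {A,C,T} (union, +1)
UW@4: {A} ∩ {A} = {A} (intersection, +0)
CTUWZ@4: {A,C,T} ∩ {A} = {A} (intersection, +0)
CT@5: {C} ∩ {C} = {C} (intersection, +0)
CTZ@5: {C} ∪ {T} = {C,T} (union, +1)
UW@5: {G} ∪ {C} = {C,G} (union, +1)
CTUWZ@5: {C,T} ∩ {C,G} = {C} (intersection, +0)
CT@6: {A} ∪ {T} = {A,T} (union, +1)
CTZ@6: {A,T} ∩ {A} = {A} (intersection, +0)
UW@6: {G} ∪ {T} = {G,T} (union, +1)
CTUWZ@6: {A} ∪ {G,T} = {A,G,T} (union, +1)
per-site changes: [3, 3, 3, 2, 2, 2, 3]; total = 18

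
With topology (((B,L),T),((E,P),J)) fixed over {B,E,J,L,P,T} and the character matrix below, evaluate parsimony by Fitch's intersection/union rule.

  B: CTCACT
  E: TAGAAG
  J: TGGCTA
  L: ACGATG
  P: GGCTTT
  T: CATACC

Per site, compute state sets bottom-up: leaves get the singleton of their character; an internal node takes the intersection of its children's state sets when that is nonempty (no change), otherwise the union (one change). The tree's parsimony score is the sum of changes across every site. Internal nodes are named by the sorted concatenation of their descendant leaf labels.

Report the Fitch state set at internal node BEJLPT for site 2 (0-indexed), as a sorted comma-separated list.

site 0, node BL: B={C} ∪ L={A} → {A,C} (+1)
site 0, node BLT: BL={A,C} ∩ T={C} → {C} (+0)
site 0, node EP: E={T} ∪ P={G} → {G,T} (+1)
site 0, node EJP: EP={G,T} ∩ J={T} → {T} (+0)
site 0, node BEJLPT: BLT={C} ∪ EJP={T} → {C,T} (+1)
site 1, node BL: B={T} ∪ L={C} → {C,T} (+1)
site 1, node BLT: BL={C,T} ∪ T={A} → {A,C,T} (+1)
site 1, node EP: E={A} ∪ P={G} → {A,G} (+1)
site 1, node EJP: EP={A,G} ∩ J={G} → {G} (+0)
site 1, node BEJLPT: BLT={A,C,T} ∪ EJP={G} → {A,C,G,T} (+1)
site 2, node BL: B={C} ∪ L={G} → {C,G} (+1)
site 2, node BLT: BL={C,G} ∪ T={T} → {C,G,T} (+1)
site 2, node EP: E={G} ∪ P={C} → {C,G} (+1)
site 2, node EJP: EP={C,G} ∩ J={G} → {G} (+0)
site 2, node BEJLPT: BLT={C,G,T} ∩ EJP={G} → {G} (+0)
site 3, node BL: B={A} ∩ L={A} → {A} (+0)
site 3, node BLT: BL={A} ∩ T={A} → {A} (+0)
site 3, node EP: E={A} ∪ P={T} → {A,T} (+1)
site 3, node EJP: EP={A,T} ∪ J={C} → {A,C,T} (+1)
site 3, node BEJLPT: BLT={A} ∩ EJP={A,C,T} → {A} (+0)
site 4, node BL: B={C} ∪ L={T} → {C,T} (+1)
site 4, node BLT: BL={C,T} ∩ T={C} → {C} (+0)
site 4, node EP: E={A} ∪ P={T} → {A,T} (+1)
site 4, node EJP: EP={A,T} ∩ J={T} → {T} (+0)
site 4, node BEJLPT: BLT={C} ∪ EJP={T} → {C,T} (+1)
site 5, node BL: B={T} ∪ L={G} → {G,T} (+1)
site 5, node BLT: BL={G,T} ∪ T={C} → {C,G,T} (+1)
site 5, node EP: E={G} ∪ P={T} → {G,T} (+1)
site 5, node EJP: EP={G,T} ∪ J={A} → {A,G,T} (+1)
site 5, node BEJLPT: BLT={C,G,T} ∩ EJP={A,G,T} → {G,T} (+0)
per-site changes: [3, 4, 3, 2, 3, 4]; total = 19

G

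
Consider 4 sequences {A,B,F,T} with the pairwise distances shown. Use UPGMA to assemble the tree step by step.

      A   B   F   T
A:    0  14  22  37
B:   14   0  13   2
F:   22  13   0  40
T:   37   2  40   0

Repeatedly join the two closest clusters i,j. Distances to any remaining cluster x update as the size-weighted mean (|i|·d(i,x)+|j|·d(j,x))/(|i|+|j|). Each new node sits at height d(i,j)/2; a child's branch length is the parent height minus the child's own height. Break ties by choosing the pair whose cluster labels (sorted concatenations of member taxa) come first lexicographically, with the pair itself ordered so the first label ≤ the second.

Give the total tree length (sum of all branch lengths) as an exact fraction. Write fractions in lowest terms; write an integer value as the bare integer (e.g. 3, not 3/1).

38

1. join B+T (d=2) ⇒ BT; edges |B|=1, |T|=1
  updated: d(A,BT)=51/2, d(BT,F)=53/2
2. join A+F (d=22) ⇒ AF; edges |A|=11, |F|=11
  updated: d(AF,BT)=26
3. join AF+BT (d=26) ⇒ ABFT; edges |AF|=2, |BT|=12
final tree: ((A:11,F:11):2,(B:1,T:1):12)
total length: 38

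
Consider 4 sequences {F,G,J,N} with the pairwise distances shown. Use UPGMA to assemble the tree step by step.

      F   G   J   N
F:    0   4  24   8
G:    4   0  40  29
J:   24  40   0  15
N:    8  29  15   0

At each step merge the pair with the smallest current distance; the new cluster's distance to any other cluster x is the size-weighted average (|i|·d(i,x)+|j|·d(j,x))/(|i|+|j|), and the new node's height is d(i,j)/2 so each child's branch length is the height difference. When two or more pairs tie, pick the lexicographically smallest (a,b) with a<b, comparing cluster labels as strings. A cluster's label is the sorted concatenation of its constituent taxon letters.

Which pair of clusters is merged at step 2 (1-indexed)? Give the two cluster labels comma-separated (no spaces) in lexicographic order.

J,N

1. join F+G (d=4) ⇒ FG; edges |F|=2, |G|=2
  updated: d(FG,J)=32, d(FG,N)=37/2
2. join J+N (d=15) ⇒ JN; edges |J|=15/2, |N|=15/2
  updated: d(FG,JN)=101/4
3. join FG+JN (d=101/4) ⇒ FGJN; edges |FG|=85/8, |JN|=41/8
final tree: ((F:2,G:2):85/8,(J:15/2,N:15/2):41/8)
total length: 139/4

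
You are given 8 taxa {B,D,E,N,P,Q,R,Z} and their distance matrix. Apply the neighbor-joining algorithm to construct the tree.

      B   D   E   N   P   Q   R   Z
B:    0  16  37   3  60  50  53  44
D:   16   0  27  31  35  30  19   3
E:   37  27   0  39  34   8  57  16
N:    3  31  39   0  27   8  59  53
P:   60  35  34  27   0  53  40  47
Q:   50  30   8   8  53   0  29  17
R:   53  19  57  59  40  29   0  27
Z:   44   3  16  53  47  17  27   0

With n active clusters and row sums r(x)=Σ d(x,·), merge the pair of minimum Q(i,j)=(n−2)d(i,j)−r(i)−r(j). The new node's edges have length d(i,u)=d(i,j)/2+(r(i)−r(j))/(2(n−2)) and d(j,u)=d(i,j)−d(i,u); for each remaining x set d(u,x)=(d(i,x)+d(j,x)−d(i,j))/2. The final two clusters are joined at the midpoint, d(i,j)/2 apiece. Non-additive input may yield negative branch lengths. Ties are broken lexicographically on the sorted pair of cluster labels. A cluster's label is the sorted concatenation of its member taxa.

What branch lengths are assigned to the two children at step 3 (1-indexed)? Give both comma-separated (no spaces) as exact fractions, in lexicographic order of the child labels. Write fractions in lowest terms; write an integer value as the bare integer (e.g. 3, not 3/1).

iteration 1: select B,N (d=3, Q=-465); attach at lengths (61/12, -25/12); label the merged cluster BN
  updated: d(BN,D)=22, d(BN,E)=73/2, d(BN,P)=42, d(BN,Q)=55/2, d(BN,R)=109/2, d(BN,Z)=47
iteration 2: select E,Q (d=8, Q=-303); attach at lengths (27/5, 13/5); label the merged cluster EQ
  updated: d(BN,EQ)=28, d(D,EQ)=49/2, d(EQ,P)=79/2, d(EQ,R)=39, d(EQ,Z)=25/2
iteration 3: select EQ,Z (d=25/2, Q=-230); attach at lengths (57/8, 43/8); label the merged cluster EQZ
  updated: d(BN,EQZ)=125/4, d(D,EQZ)=15/2, d(EQZ,P)=37, d(EQZ,R)=107/4
iteration 4: select BN,P (d=42, Q=-711/4); attach at lengths (487/24, 521/24); label the merged cluster BNP
  updated: d(BNP,D)=15/2, d(BNP,EQZ)=105/8, d(BNP,R)=105/4
iteration 5: select BNP,EQZ (d=105/8, Q=-68); attach at lengths (103/16, 107/16); label the merged cluster BENPQZ
  updated: d(BENPQZ,D)=15/16, d(BENPQZ,R)=319/16
iteration 6: select BENPQZ,D (d=15/16, Q=-319/8); attach at lengths (15/16, 0); label the merged cluster BDENPQZ
  updated: d(BDENPQZ,R)=19
iteration 7: select BDENPQZ,R (d=19); attach at lengths (19/2, 19/2); label the merged cluster BDENPQRZ
final tree: (((((B:61/12,N:-25/12):487/24,P:521/24):103/16,((E:27/5,Q:13/5):57/8,Z:43/8):107/16):15/16,D:0):19/2,R:19/2)
total length: 1577/16

57/8,43/8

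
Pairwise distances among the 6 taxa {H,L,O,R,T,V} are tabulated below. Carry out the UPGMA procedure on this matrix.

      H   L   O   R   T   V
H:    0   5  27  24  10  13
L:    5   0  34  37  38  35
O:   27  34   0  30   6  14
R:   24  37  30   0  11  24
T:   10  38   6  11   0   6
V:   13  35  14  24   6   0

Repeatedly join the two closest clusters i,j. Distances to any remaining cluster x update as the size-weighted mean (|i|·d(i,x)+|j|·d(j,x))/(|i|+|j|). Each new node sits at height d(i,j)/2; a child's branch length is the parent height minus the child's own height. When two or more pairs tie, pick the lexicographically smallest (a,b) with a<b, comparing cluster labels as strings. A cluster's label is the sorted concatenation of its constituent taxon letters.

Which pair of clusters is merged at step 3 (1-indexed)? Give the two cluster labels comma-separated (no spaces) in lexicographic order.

1. join H+L (d=5) ⇒ HL; edges |H|=5/2, |L|=5/2
  updated: d(HL,O)=61/2, d(HL,R)=61/2, d(HL,T)=24, d(HL,V)=24
2. join O+T (d=6) ⇒ OT; edges |O|=3, |T|=3
  updated: d(HL,OT)=109/4, d(OT,R)=41/2, d(OT,V)=10
3. join OT+V (d=10) ⇒ OTV; edges |OT|=2, |V|=5
  updated: d(HL,OTV)=157/6, d(OTV,R)=65/3
4. join OTV+R (d=65/3) ⇒ ORTV; edges |OTV|=35/6, |R|=65/6
  updated: d(HL,ORTV)=109/4
5. join HL+ORTV (d=109/4) ⇒ HLORTV; edges |HL|=89/8, |ORTV|=67/24
final tree: ((H:5/2,L:5/2):89/8,(((O:3,T:3):2,V:5):35/6,R:65/6):67/24)
total length: 583/12

OT,V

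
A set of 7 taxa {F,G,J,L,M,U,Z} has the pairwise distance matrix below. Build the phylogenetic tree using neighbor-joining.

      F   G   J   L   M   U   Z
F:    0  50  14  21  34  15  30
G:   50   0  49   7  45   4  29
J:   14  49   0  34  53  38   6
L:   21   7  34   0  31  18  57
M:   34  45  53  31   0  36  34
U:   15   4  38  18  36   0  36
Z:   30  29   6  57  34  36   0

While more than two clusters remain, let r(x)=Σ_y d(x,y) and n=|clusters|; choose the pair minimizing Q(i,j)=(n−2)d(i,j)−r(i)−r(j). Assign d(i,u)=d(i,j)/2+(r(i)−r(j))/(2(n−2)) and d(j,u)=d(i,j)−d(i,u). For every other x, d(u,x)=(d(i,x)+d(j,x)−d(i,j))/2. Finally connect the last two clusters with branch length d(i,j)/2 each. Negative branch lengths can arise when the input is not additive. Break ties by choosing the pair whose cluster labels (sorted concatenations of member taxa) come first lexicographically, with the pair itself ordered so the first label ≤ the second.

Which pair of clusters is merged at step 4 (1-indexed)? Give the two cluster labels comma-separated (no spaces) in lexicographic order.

FJMZ,L

iteration 1: select J,Z (d=6, Q=-356); attach at lengths (16/5, 14/5); label the merged cluster JZ
  updated: d(F,JZ)=19, d(G,JZ)=36, d(JZ,L)=85/2, d(JZ,M)=81/2, d(JZ,U)=34
iteration 2: select F,JZ (d=19, Q=-235); attach at lengths (43/8, 109/8); label the merged cluster FJZ
  updated: d(FJZ,G)=67/2, d(FJZ,L)=89/4, d(FJZ,M)=111/4, d(FJZ,U)=15
iteration 3: select FJZ,M (d=111/4, Q=-155); attach at lengths (7, 83/4); label the merged cluster FJMZ
  updated: d(FJMZ,G)=203/8, d(FJMZ,L)=51/4, d(FJMZ,U)=93/8
iteration 4: select FJMZ,L (d=51/4, Q=-62); attach at lengths (75/8, 27/8); label the merged cluster FJLMZ
  updated: d(FJLMZ,G)=157/16, d(FJLMZ,U)=135/16
iteration 5: select FJLMZ,G (d=157/16, Q=-89/4); attach at lengths (57/8, 43/16); label the merged cluster FGJLMZ
  updated: d(FGJLMZ,U)=21/16
iteration 6: select FGJLMZ,U (d=21/16); attach at lengths (21/32, 21/32); label the merged cluster FGJLMUZ
final tree: (((((F:43/8,(J:16/5,Z:14/5):109/8):7,M:83/4):75/8,L:27/8):57/8,G:43/16):21/32,U:21/32)
total length: 613/8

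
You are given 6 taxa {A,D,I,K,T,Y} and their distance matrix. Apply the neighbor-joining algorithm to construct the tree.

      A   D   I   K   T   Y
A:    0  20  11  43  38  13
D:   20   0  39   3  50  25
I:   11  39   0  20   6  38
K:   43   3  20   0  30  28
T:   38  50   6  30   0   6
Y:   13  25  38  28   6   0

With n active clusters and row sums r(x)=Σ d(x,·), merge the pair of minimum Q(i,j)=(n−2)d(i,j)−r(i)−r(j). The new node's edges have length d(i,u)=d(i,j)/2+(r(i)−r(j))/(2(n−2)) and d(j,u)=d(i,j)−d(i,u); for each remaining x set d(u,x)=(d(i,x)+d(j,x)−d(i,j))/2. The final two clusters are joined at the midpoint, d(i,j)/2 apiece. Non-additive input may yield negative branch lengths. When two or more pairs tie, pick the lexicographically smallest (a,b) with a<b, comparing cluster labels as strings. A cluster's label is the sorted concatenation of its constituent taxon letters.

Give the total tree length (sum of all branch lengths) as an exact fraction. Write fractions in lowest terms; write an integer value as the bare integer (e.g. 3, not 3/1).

109/2

1. join D+K (d=3, Q=-249) ⇒ DK; edges |D|=25/8, |K|=-1/8
  updated: d(A,DK)=30, d(DK,I)=28, d(DK,T)=77/2, d(DK,Y)=25
2. join I+T (d=6, Q=-307/2) ⇒ IT; edges |I|=25/12, |T|=47/12
  updated: d(A,IT)=43/2, d(DK,IT)=121/4, d(IT,Y)=19
3. join A+Y (d=13, Q=-191/2) ⇒ AY; edges |A|=67/8, |Y|=37/8
  updated: d(AY,DK)=21, d(AY,IT)=55/4
4. join AY+DK (d=21, Q=-65) ⇒ ADKY; edges |AY|=9/4, |DK|=75/4
  updated: d(ADKY,IT)=23/2
5. join ADKY+IT (d=23/2) ⇒ ADIKTY; edges |ADKY|=23/4, |IT|=23/4
final tree: (((A:67/8,Y:37/8):9/4,(D:25/8,K:-1/8):75/4):23/4,(I:25/12,T:47/12):23/4)
total length: 109/2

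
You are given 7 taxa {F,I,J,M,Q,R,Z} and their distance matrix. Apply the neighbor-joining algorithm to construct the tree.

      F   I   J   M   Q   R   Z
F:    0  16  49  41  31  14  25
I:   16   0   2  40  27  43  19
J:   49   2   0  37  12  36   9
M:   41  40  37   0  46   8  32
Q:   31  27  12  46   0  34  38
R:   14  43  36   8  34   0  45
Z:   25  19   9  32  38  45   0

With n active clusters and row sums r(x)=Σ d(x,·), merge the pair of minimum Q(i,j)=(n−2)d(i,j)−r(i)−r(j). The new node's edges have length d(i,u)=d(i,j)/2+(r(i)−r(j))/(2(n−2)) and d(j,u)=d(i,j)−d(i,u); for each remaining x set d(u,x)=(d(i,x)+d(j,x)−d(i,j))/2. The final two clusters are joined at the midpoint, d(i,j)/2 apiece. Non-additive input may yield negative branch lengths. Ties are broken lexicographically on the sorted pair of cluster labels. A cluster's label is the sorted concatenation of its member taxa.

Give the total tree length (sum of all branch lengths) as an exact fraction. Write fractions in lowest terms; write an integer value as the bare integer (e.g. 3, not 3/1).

299/4

iteration 1: select M,R (d=8, Q=-344); attach at lengths (32/5, 8/5); label the merged cluster MR
  updated: d(F,MR)=47/2, d(I,MR)=75/2, d(J,MR)=65/2, d(MR,Q)=36, d(MR,Z)=69/2
iteration 2: select F,MR (d=47/2, Q=-429/2); attach at lengths (149/16, 227/16); label the merged cluster FMR
  updated: d(FMR,I)=15, d(FMR,J)=29, d(FMR,Q)=87/4, d(FMR,Z)=18
iteration 3: select FMR,Q (d=87/4, Q=-469/4); attach at lengths (67/8, 107/8); label the merged cluster FMQR
  updated: d(FMQR,I)=81/8, d(FMQR,J)=77/8, d(FMQR,Z)=137/8
iteration 4: select FMQR,I (d=81/8, Q=-191/4); attach at lengths (13/2, 29/8); label the merged cluster FIMQR
  updated: d(FIMQR,J)=3/4, d(FIMQR,Z)=13
iteration 5: select FIMQR,J (d=3/4, Q=-91/4); attach at lengths (19/8, -13/8); label the merged cluster FIJMQR
  updated: d(FIJMQR,Z)=85/8
iteration 6: select FIJMQR,Z (d=85/8); attach at lengths (85/16, 85/16); label the merged cluster FIJMQRZ
final tree: (((((F:149/16,(M:32/5,R:8/5):227/16):67/8,Q:107/8):13/2,I:29/8):19/8,J:-13/8):85/16,Z:85/16)
total length: 299/4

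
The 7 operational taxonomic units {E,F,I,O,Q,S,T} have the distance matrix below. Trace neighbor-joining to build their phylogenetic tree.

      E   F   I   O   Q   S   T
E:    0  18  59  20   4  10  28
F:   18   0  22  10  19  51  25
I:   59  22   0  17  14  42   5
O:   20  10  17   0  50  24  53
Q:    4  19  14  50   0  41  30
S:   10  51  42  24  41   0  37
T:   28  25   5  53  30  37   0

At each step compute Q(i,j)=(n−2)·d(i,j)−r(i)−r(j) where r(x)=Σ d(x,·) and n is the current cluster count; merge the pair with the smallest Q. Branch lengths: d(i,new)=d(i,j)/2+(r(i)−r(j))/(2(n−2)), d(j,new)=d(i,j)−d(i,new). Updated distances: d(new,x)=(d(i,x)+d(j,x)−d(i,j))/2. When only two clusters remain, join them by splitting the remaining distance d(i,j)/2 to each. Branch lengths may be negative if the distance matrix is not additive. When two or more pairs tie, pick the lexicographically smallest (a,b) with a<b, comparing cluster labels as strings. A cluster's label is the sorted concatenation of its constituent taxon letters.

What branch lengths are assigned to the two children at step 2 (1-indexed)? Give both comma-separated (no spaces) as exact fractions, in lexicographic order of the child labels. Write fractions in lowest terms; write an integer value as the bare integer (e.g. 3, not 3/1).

-15/4,55/4

iteration 1: select I,T (d=5, Q=-312); attach at lengths (3/5, 22/5); label the merged cluster IT
  updated: d(E,IT)=41, d(F,IT)=21, d(IT,O)=65/2, d(IT,Q)=39/2, d(IT,S)=37
iteration 2: select E,S (d=10, Q=-216); attach at lengths (-15/4, 55/4); label the merged cluster ES
  updated: d(ES,F)=59/2, d(ES,IT)=34, d(ES,O)=17, d(ES,Q)=35/2
iteration 3: select F,O (d=10, Q=-159); attach at lengths (0, 10); label the merged cluster FO
  updated: d(ES,FO)=73/4, d(FO,IT)=87/4, d(FO,Q)=59/2
iteration 4: select ES,FO (d=73/4, Q=-411/4); attach at lengths (147/16, 145/16); label the merged cluster EFOS
  updated: d(EFOS,IT)=75/4, d(EFOS,Q)=115/8
iteration 5: select EFOS,IT (d=75/4, Q=-421/8); attach at lengths (109/16, 191/16); label the merged cluster EFIOST
  updated: d(EFIOST,Q)=121/16
iteration 6: select EFIOST,Q (d=121/16); attach at lengths (121/32, 121/32); label the merged cluster EFIOQST
final tree: ((((E:-15/4,S:55/4):147/16,(F:0,O:10):145/16):109/16,(I:3/5,T:22/5):191/16):121/32,Q:121/32)
total length: 1113/16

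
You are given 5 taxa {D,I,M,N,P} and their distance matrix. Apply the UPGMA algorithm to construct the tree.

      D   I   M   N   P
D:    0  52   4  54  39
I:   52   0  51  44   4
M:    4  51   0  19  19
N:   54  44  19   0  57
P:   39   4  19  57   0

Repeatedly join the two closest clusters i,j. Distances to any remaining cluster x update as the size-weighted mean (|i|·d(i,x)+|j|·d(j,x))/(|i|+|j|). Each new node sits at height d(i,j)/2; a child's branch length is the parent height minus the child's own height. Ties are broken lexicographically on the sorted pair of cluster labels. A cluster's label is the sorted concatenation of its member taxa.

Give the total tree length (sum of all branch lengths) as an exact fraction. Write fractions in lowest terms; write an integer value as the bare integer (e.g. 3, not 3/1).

791/12

1. join D+M (d=4) ⇒ DM; edges |D|=2, |M|=2
  updated: d(DM,I)=103/2, d(DM,N)=73/2, d(DM,P)=29
2. join I+P (d=4) ⇒ IP; edges |I|=2, |P|=2
  updated: d(DM,IP)=161/4, d(IP,N)=101/2
3. join DM+N (d=73/2) ⇒ DMN; edges |DM|=65/4, |N|=73/4
  updated: d(DMN,IP)=131/3
4. join DMN+IP (d=131/3) ⇒ DIMNP; edges |DMN|=43/12, |IP|=119/6
final tree: (((D:2,M:2):65/4,N:73/4):43/12,(I:2,P:2):119/6)
total length: 791/12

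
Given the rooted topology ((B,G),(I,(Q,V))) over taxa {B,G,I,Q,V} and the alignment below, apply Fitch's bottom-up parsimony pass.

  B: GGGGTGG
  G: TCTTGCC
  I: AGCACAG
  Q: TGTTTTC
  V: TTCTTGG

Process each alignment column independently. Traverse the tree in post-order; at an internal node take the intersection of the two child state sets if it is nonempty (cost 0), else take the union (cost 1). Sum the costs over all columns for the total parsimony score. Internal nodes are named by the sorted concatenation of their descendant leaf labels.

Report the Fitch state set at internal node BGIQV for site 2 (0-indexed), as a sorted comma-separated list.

BG@0: {G} ∪ {T} = {G,T} (union, +1)
QV@0: {T} ∩ {T} = {T} (intersection, +0)
IQV@0: {A} ∪ {T} = {A,T} (union, +1)
BGIQV@0: {G,T} ∩ {A,T} = {T} (intersection, +0)
BG@1: {G} ∪ {C} = {C,G} (union, +1)
QV@1: {G} ∪ {T} = {G,T} (union, +1)
IQV@1: {G} ∩ {G,T} = {G} (intersection, +0)
BGIQV@1: {C,G} ∩ {G} = {G} (intersection, +0)
BG@2: {G} ∪ {T} = {G,T} (union, +1)
QV@2: {T} ∪ {C} = {C,T} (union, +1)
IQV@2: {C} ∩ {C,T} = {C} (intersection, +0)
BGIQV@2: {G,T} ∪ {C} = {C,G,T} (union, +1)
BG@3: {G} ∪ {T} = {G,T} (union, +1)
QV@3: {T} ∩ {T} = {T} (intersection, +0)
IQV@3: {A} ∪ {T} = {A,T} (union, +1)
BGIQV@3: {G,T} ∩ {A,T} = {T} (intersection, +0)
BG@4: {T} ∪ {G} = {G,T} (union, +1)
QV@4: {T} ∩ {T} = {T} (intersection, +0)
IQV@4: {C} ∪ {T} = {C,T} (union, +1)
BGIQV@4: {G,T} ∩ {C,T} = {T} (intersection, +0)
BG@5: {G} ∪ {C} = {C,G} (union, +1)
QV@5: {T} ∪ {G} = {G,T} (union, +1)
IQV@5: {A} ∪ {G,T} = {A,G,T} (union, +1)
BGIQV@5: {C,G} ∩ {A,G,T} = {G} (intersection, +0)
BG@6: {G} ∪ {C} = {C,G} (union, +1)
QV@6: {C} ∪ {G} = {C,G} (union, +1)
IQV@6: {G} ∩ {C,G} = {G} (intersection, +0)
BGIQV@6: {C,G} ∩ {G} = {G} (intersection, +0)
per-site changes: [2, 2, 3, 2, 2, 3, 2]; total = 16

C,G,T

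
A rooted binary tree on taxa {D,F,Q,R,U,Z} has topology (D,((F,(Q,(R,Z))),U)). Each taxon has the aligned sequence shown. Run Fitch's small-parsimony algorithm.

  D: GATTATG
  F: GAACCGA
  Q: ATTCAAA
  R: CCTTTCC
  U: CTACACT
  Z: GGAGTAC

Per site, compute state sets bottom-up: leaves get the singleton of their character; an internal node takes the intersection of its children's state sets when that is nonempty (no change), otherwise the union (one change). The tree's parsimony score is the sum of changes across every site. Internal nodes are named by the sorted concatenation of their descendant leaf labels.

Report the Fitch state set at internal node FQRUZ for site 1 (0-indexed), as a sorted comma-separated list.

T

RZ@0: {C} ∪ {G} = {C,G} (union, +1)
QRZ@0: {A} ∪ {C,G} = {A,C,G} (union, +1)
FQRZ@0: {G} ∩ {A,C,G} = {G} (intersection, +0)
FQRUZ@0: {G} ∪ {C} = {C,G} (union, +1)
DFQRUZ@0: {G} ∩ {C,G} = {G} (intersection, +0)
RZ@1: {C} ∪ {G} = {C,G} (union, +1)
QRZ@1: {T} ∪ {C,G} = {C,G,T} (union, +1)
FQRZ@1: {A} ∪ {C,G,T} = {A,C,G,T} (union, +1)
FQRUZ@1: {A,C,G,T} ∩ {T} = {T} (intersection, +0)
DFQRUZ@1: {A} ∪ {T} = {A,T} (union, +1)
RZ@2: {T} ∪ {A} = {A,T} (union, +1)
QRZ@2: {T} ∩ {A,T} = {T} (intersection, +0)
FQRZ@2: {A} ∪ {T} = {A,T} (union, +1)
FQRUZ@2: {A,T} ∩ {A} = {A} (intersection, +0)
DFQRUZ@2: {T} ∪ {A} = {A,T} (union, +1)
RZ@3: {T} ∪ {G} = {G,T} (union, +1)
QRZ@3: {C} ∪ {G,T} = {C,G,T} (union, +1)
FQRZ@3: {C} ∩ {C,G,T} = {C} (intersection, +0)
FQRUZ@3: {C} ∩ {C} = {C} (intersection, +0)
DFQRUZ@3: {T} ∪ {C} = {C,T} (union, +1)
RZ@4: {T} ∩ {T} = {T} (intersection, +0)
QRZ@4: {A} ∪ {T} = {A,T} (union, +1)
FQRZ@4: {C} ∪ {A,T} = {A,C,T} (union, +1)
FQRUZ@4: {A,C,T} ∩ {A} = {A} (intersection, +0)
DFQRUZ@4: {A} ∩ {A} = {A} (intersection, +0)
RZ@5: {C} ∪ {A} = {A,C} (union, +1)
QRZ@5: {A} ∩ {A,C} = {A} (intersection, +0)
FQRZ@5: {G} ∪ {A} = {A,G} (union, +1)
FQRUZ@5: {A,G} ∪ {C} = {A,C,G} (union, +1)
DFQRUZ@5: {T} ∪ {A,C,G} = {A,C,G,T} (union, +1)
RZ@6: {C} ∩ {C} = {C} (intersection, +0)
QRZ@6: {A} ∪ {C} = {A,C} (union, +1)
FQRZ@6: {A} ∩ {A,C} = {A} (intersection, +0)
FQRUZ@6: {A} ∪ {T} = {A,T} (union, +1)
DFQRUZ@6: {G} ∪ {A,T} = {A,G,T} (union, +1)
per-site changes: [3, 4, 3, 3, 2, 4, 3]; total = 22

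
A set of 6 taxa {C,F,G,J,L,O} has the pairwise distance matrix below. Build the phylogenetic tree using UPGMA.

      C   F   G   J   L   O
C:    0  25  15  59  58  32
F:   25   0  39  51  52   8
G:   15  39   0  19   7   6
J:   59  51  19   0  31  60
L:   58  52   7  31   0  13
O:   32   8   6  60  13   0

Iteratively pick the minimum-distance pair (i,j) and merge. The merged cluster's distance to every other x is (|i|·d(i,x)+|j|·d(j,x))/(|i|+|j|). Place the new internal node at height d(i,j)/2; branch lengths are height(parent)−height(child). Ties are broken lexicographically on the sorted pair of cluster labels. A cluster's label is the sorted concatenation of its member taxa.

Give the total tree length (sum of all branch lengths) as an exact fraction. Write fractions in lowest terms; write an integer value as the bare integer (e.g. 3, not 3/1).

1. join G+O (d=6) ⇒ GO; edges |G|=3, |O|=3
  updated: d(C,GO)=47/2, d(F,GO)=47/2, d(GO,J)=79/2, d(GO,L)=10
2. join GO+L (d=10) ⇒ GLO; edges |GO|=2, |L|=5
  updated: d(C,GLO)=35, d(F,GLO)=33, d(GLO,J)=110/3
3. join C+F (d=25) ⇒ CF; edges |C|=25/2, |F|=25/2
  updated: d(CF,GLO)=34, d(CF,J)=55
4. join CF+GLO (d=34) ⇒ CFGLO; edges |CF|=9/2, |GLO|=12
  updated: d(CFGLO,J)=44
5. join CFGLO+J (d=44) ⇒ CFGJLO; edges |CFGLO|=5, |J|=22
final tree: (((C:25/2,F:25/2):9/2,((G:3,O:3):2,L:5):12):5,J:22)
total length: 163/2

163/2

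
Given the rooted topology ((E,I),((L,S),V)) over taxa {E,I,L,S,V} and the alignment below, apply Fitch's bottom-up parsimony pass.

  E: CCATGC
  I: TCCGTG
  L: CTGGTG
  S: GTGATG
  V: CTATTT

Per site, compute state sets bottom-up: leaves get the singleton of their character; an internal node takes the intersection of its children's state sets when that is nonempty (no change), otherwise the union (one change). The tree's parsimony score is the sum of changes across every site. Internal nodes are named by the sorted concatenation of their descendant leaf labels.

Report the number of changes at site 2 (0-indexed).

site 0, node EI: E={C} ∪ I={T} → {C,T} (+1)
site 0, node LS: L={C} ∪ S={G} → {C,G} (+1)
site 0, node LSV: LS={C,G} ∩ V={C} → {C} (+0)
site 0, node EILSV: EI={C,T} ∩ LSV={C} → {C} (+0)
site 1, node EI: E={C} ∩ I={C} → {C} (+0)
site 1, node LS: L={T} ∩ S={T} → {T} (+0)
site 1, node LSV: LS={T} ∩ V={T} → {T} (+0)
site 1, node EILSV: EI={C} ∪ LSV={T} → {C,T} (+1)
site 2, node EI: E={A} ∪ I={C} → {A,C} (+1)
site 2, node LS: L={G} ∩ S={G} → {G} (+0)
site 2, node LSV: LS={G} ∪ V={A} → {A,G} (+1)
site 2, node EILSV: EI={A,C} ∩ LSV={A,G} → {A} (+0)
site 3, node EI: E={T} ∪ I={G} → {G,T} (+1)
site 3, node LS: L={G} ∪ S={A} → {A,G} (+1)
site 3, node LSV: LS={A,G} ∪ V={T} → {A,G,T} (+1)
site 3, node EILSV: EI={G,T} ∩ LSV={A,G,T} → {G,T} (+0)
site 4, node EI: E={G} ∪ I={T} → {G,T} (+1)
site 4, node LS: L={T} ∩ S={T} → {T} (+0)
site 4, node LSV: LS={T} ∩ V={T} → {T} (+0)
site 4, node EILSV: EI={G,T} ∩ LSV={T} → {T} (+0)
site 5, node EI: E={C} ∪ I={G} → {C,G} (+1)
site 5, node LS: L={G} ∩ S={G} → {G} (+0)
site 5, node LSV: LS={G} ∪ V={T} → {G,T} (+1)
site 5, node EILSV: EI={C,G} ∩ LSV={G,T} → {G} (+0)
per-site changes: [2, 1, 2, 3, 1, 2]; total = 11

2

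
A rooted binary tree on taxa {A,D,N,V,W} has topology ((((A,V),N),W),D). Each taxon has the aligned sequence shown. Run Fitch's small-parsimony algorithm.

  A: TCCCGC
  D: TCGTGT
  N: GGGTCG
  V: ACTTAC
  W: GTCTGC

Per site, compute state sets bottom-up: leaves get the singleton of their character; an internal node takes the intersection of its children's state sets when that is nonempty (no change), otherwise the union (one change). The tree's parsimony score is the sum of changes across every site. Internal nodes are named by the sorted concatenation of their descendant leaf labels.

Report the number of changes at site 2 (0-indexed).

3

[col 0] AV: children A:{T}, V:{A} ∪→ {A,T}; cost 1
[col 0] ANV: children AV:{A,T}, N:{G} ∪→ {A,G,T}; cost 1
[col 0] ANVW: children ANV:{A,G,T}, W:{G} ∩→ {G}; cost 0
[col 0] ADNVW: children ANVW:{G}, D:{T} ∪→ {G,T}; cost 1
[col 1] AV: children A:{C}, V:{C} ∩→ {C}; cost 0
[col 1] ANV: children AV:{C}, N:{G} ∪→ {C,G}; cost 1
[col 1] ANVW: children ANV:{C,G}, W:{T} ∪→ {C,G,T}; cost 1
[col 1] ADNVW: children ANVW:{C,G,T}, D:{C} ∩→ {C}; cost 0
[col 2] AV: children A:{C}, V:{T} ∪→ {C,T}; cost 1
[col 2] ANV: children AV:{C,T}, N:{G} ∪→ {C,G,T}; cost 1
[col 2] ANVW: children ANV:{C,G,T}, W:{C} ∩→ {C}; cost 0
[col 2] ADNVW: children ANVW:{C}, D:{G} ∪→ {C,G}; cost 1
[col 3] AV: children A:{C}, V:{T} ∪→ {C,T}; cost 1
[col 3] ANV: children AV:{C,T}, N:{T} ∩→ {T}; cost 0
[col 3] ANVW: children ANV:{T}, W:{T} ∩→ {T}; cost 0
[col 3] ADNVW: children ANVW:{T}, D:{T} ∩→ {T}; cost 0
[col 4] AV: children A:{G}, V:{A} ∪→ {A,G}; cost 1
[col 4] ANV: children AV:{A,G}, N:{C} ∪→ {A,C,G}; cost 1
[col 4] ANVW: children ANV:{A,C,G}, W:{G} ∩→ {G}; cost 0
[col 4] ADNVW: children ANVW:{G}, D:{G} ∩→ {G}; cost 0
[col 5] AV: children A:{C}, V:{C} ∩→ {C}; cost 0
[col 5] ANV: children AV:{C}, N:{G} ∪→ {C,G}; cost 1
[col 5] ANVW: children ANV:{C,G}, W:{C} ∩→ {C}; cost 0
[col 5] ADNVW: children ANVW:{C}, D:{T} ∪→ {C,T}; cost 1
per-site changes: [3, 2, 3, 1, 2, 2]; total = 13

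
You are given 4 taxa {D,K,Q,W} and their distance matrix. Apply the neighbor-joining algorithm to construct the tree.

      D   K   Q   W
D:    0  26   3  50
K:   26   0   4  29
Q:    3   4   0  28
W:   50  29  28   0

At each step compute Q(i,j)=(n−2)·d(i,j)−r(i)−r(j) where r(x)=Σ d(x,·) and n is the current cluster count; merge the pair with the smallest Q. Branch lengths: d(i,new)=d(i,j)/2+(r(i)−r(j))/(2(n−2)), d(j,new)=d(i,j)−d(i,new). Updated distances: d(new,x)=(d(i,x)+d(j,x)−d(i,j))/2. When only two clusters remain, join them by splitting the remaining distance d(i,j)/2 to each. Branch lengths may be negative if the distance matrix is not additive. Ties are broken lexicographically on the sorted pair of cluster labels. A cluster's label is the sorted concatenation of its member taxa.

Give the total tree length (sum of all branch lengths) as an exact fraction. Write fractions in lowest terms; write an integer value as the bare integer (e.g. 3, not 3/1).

43

iteration 1: select D,Q (d=3, Q=-108); attach at lengths (25/2, -19/2); label the merged cluster DQ
  updated: d(DQ,K)=27/2, d(DQ,W)=75/2
iteration 2: select DQ,K (d=27/2, Q=-80); attach at lengths (11, 5/2); label the merged cluster DKQ
  updated: d(DKQ,W)=53/2
iteration 3: select DKQ,W (d=53/2); attach at lengths (53/4, 53/4); label the merged cluster DKQW
final tree: (((D:25/2,Q:-19/2):11,K:5/2):53/4,W:53/4)
total length: 43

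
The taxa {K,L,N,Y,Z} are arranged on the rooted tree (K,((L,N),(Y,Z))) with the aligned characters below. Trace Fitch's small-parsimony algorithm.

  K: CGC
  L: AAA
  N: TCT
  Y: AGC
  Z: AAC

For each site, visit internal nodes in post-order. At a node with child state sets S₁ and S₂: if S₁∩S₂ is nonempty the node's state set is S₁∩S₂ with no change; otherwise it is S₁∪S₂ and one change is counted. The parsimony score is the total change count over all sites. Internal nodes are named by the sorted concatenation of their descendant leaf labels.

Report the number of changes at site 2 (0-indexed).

[col 0] LN: children L:{A}, N:{T} ∪→ {A,T}; cost 1
[col 0] YZ: children Y:{A}, Z:{A} ∩→ {A}; cost 0
[col 0] LNYZ: children LN:{A,T}, YZ:{A} ∩→ {A}; cost 0
[col 0] KLNYZ: children K:{C}, LNYZ:{A} ∪→ {A,C}; cost 1
[col 1] LN: children L:{A}, N:{C} ∪→ {A,C}; cost 1
[col 1] YZ: children Y:{G}, Z:{A} ∪→ {A,G}; cost 1
[col 1] LNYZ: children LN:{A,C}, YZ:{A,G} ∩→ {A}; cost 0
[col 1] KLNYZ: children K:{G}, LNYZ:{A} ∪→ {A,G}; cost 1
[col 2] LN: children L:{A}, N:{T} ∪→ {A,T}; cost 1
[col 2] YZ: children Y:{C}, Z:{C} ∩→ {C}; cost 0
[col 2] LNYZ: children LN:{A,T}, YZ:{C} ∪→ {A,C,T}; cost 1
[col 2] KLNYZ: children K:{C}, LNYZ:{A,C,T} ∩→ {C}; cost 0
per-site changes: [2, 3, 2]; total = 7

2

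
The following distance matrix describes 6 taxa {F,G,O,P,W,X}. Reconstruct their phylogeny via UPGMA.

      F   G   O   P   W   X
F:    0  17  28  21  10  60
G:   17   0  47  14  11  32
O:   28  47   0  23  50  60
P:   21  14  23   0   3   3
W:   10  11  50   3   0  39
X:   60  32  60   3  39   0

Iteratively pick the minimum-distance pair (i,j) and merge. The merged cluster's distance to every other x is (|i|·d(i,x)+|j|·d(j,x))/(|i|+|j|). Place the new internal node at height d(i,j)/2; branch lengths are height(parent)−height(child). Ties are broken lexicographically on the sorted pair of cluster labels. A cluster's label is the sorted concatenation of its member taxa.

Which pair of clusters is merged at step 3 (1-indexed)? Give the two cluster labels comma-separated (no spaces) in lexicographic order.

F,GPW

step 1: merge (P,W) at d=3; branch lengths P→3/2, W→3/2; new cluster PW
  updated: d(F,PW)=31/2, d(G,PW)=25/2, d(O,PW)=73/2, d(PW,X)=21
step 2: merge (G,PW) at d=25/2; branch lengths G→25/4, PW→19/4; new cluster GPW
  updated: d(F,GPW)=16, d(GPW,O)=40, d(GPW,X)=74/3
step 3: merge (F,GPW) at d=16; branch lengths F→8, GPW→7/4; new cluster FGPW
  updated: d(FGPW,O)=37, d(FGPW,X)=67/2
step 4: merge (FGPW,X) at d=67/2; branch lengths FGPW→35/4, X→67/4; new cluster FGPWX
  updated: d(FGPWX,O)=208/5
step 5: merge (FGPWX,O) at d=208/5; branch lengths FGPWX→81/20, O→104/5; new cluster FGOPWX
final tree: (((F:8,(G:25/4,(P:3/2,W:3/2):19/4):7/4):35/4,X:67/4):81/20,O:104/5)
total length: 741/10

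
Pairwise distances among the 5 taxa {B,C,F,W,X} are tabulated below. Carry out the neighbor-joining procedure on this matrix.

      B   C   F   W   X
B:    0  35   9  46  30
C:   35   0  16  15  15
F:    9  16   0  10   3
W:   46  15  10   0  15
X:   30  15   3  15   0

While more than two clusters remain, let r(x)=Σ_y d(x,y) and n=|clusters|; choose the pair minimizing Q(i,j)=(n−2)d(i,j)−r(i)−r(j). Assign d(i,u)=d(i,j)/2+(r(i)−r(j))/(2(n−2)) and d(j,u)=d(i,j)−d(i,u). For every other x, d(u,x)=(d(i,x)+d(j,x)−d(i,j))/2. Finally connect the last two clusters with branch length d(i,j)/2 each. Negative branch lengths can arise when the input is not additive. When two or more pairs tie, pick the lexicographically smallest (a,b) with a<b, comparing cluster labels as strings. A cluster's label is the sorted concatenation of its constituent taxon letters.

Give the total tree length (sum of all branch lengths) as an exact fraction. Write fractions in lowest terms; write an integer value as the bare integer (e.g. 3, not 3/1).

step 1: merge (B,F) at d=9, Q=-131; branch lengths B→109/6, F→-55/6; new cluster BF
  updated: d(BF,C)=21, d(BF,W)=47/2, d(BF,X)=12
step 2: merge (BF,X) at d=12, Q=-149/2; branch lengths BF→77/8, X→19/8; new cluster BFX
  updated: d(BFX,C)=12, d(BFX,W)=53/4
step 3: merge (BFX,C) at d=12, Q=-161/4; branch lengths BFX→41/8, C→55/8; new cluster BCFX
  updated: d(BCFX,W)=65/8
step 4: merge (BCFX,W) at d=65/8; branch lengths BCFX→65/16, W→65/16; new cluster BCFWX
final tree: ((((B:109/6,F:-55/6):77/8,X:19/8):41/8,C:55/8):65/16,W:65/16)
total length: 329/8

329/8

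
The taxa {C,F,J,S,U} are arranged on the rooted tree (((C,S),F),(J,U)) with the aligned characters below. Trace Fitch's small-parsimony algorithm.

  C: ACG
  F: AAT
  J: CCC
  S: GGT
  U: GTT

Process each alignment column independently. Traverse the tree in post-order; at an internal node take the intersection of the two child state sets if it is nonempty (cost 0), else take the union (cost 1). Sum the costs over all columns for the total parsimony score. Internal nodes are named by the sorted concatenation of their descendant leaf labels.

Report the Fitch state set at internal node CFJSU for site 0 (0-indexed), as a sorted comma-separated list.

A,C,G

[col 0] CS: children C:{A}, S:{G} ∪→ {A,G}; cost 1
[col 0] CFS: children CS:{A,G}, F:{A} ∩→ {A}; cost 0
[col 0] JU: children J:{C}, U:{G} ∪→ {C,G}; cost 1
[col 0] CFJSU: children CFS:{A}, JU:{C,G} ∪→ {A,C,G}; cost 1
[col 1] CS: children C:{C}, S:{G} ∪→ {C,G}; cost 1
[col 1] CFS: children CS:{C,G}, F:{A} ∪→ {A,C,G}; cost 1
[col 1] JU: children J:{C}, U:{T} ∪→ {C,T}; cost 1
[col 1] CFJSU: children CFS:{A,C,G}, JU:{C,T} ∩→ {C}; cost 0
[col 2] CS: children C:{G}, S:{T} ∪→ {G,T}; cost 1
[col 2] CFS: children CS:{G,T}, F:{T} ∩→ {T}; cost 0
[col 2] JU: children J:{C}, U:{T} ∪→ {C,T}; cost 1
[col 2] CFJSU: children CFS:{T}, JU:{C,T} ∩→ {T}; cost 0
per-site changes: [3, 3, 2]; total = 8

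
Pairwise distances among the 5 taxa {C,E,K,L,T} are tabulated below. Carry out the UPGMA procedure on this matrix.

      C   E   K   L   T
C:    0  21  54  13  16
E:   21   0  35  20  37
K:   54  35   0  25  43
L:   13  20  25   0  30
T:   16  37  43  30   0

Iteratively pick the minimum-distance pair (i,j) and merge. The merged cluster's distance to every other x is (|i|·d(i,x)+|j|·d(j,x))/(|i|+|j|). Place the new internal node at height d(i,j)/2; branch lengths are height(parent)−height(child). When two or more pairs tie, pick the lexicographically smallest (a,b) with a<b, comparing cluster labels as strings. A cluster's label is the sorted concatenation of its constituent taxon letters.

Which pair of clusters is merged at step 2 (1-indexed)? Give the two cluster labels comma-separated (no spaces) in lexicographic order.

step 1: merge (C,L) at d=13; branch lengths C→13/2, L→13/2; new cluster CL
  updated: d(CL,E)=41/2, d(CL,K)=79/2, d(CL,T)=23
step 2: merge (CL,E) at d=41/2; branch lengths CL→15/4, E→41/4; new cluster CEL
  updated: d(CEL,K)=38, d(CEL,T)=83/3
step 3: merge (CEL,T) at d=83/3; branch lengths CEL→43/12, T→83/6; new cluster CELT
  updated: d(CELT,K)=157/4
step 4: merge (CELT,K) at d=157/4; branch lengths CELT→139/24, K→157/8; new cluster CEKLT
final tree: ((((C:13/2,L:13/2):15/4,E:41/4):43/12,T:83/6):139/24,K:157/8)
total length: 419/6

CL,E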